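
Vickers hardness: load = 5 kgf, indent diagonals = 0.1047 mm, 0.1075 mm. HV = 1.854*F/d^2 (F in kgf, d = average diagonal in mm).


d_avg = (0.1047+0.1075)/2 = 0.1061 mm
HV = 1.854*5/0.1061^2 = 823

823


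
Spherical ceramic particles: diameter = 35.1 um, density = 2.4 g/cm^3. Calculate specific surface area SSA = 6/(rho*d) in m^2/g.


SSA = 6 / (2.4 * 35.1) = 0.071 m^2/g

0.071


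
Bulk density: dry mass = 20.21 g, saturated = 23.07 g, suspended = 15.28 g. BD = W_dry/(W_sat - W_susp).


BD = 20.21 / (23.07 - 15.28) = 20.21 / 7.79 = 2.594 g/cm^3

2.594


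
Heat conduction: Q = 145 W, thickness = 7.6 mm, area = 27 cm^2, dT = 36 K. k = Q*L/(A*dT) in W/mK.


k = 145*7.6/1000/(27/10000*36) = 11.34 W/mK

11.34


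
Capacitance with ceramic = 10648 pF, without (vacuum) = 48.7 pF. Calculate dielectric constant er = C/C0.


er = 10648 / 48.7 = 218.64

218.64


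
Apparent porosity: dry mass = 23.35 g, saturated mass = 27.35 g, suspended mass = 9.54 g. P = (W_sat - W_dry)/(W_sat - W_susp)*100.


P = (27.35 - 23.35) / (27.35 - 9.54) * 100 = 4.0 / 17.81 * 100 = 22.5%

22.5


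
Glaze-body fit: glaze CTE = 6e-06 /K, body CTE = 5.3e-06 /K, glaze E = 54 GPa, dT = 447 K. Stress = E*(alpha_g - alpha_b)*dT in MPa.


Stress = 54*1000*(6e-06 - 5.3e-06)*447 = 16.9 MPa

16.9


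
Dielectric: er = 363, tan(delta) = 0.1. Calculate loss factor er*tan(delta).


Loss = 363 * 0.1 = 36.3

36.3


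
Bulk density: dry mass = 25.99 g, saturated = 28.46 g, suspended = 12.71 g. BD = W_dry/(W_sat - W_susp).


BD = 25.99 / (28.46 - 12.71) = 25.99 / 15.75 = 1.65 g/cm^3

1.65


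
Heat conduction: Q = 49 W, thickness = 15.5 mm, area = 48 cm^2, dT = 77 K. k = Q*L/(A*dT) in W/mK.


k = 49*15.5/1000/(48/10000*77) = 2.05 W/mK

2.05


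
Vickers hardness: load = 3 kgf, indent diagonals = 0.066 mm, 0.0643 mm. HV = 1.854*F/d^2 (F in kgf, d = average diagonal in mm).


d_avg = (0.066+0.0643)/2 = 0.06515 mm
HV = 1.854*3/0.06515^2 = 1310

1310


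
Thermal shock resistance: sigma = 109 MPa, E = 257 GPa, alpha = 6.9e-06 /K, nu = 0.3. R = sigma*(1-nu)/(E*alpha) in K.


R = 109*(1-0.3)/(257*1000*6.9e-06) = 43 K

43


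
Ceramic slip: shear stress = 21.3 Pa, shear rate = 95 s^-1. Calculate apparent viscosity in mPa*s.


eta = tau/gamma * 1000 = 21.3/95 * 1000 = 224.2 mPa*s

224.2


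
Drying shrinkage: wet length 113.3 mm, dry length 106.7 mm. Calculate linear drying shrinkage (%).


DS = (113.3 - 106.7) / 113.3 * 100 = 5.83%

5.83


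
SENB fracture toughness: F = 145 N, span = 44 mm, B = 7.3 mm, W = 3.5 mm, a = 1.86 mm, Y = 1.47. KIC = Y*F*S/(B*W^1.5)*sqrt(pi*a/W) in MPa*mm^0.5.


KIC = 1.47*145*44/(7.3*3.5^1.5)*sqrt(pi*1.86/3.5) = 253.52

253.52


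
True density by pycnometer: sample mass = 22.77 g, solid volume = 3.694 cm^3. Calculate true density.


TD = 22.77 / 3.694 = 6.164 g/cm^3

6.164


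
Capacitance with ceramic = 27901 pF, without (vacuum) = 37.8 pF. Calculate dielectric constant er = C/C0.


er = 27901 / 37.8 = 738.12

738.12


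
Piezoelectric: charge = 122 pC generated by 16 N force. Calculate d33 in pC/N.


d33 = 122 / 16 = 7.6 pC/N

7.6


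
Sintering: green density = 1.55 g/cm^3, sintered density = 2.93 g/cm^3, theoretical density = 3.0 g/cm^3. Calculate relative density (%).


Relative = 2.93 / 3.0 * 100 = 97.7%

97.7


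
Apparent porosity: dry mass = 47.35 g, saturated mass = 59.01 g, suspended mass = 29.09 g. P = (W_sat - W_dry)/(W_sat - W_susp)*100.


P = (59.01 - 47.35) / (59.01 - 29.09) * 100 = 11.66 / 29.92 * 100 = 39.0%

39.0


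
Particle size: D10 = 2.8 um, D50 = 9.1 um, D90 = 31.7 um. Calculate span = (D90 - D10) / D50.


Span = (31.7 - 2.8) / 9.1 = 28.9 / 9.1 = 3.176

3.176


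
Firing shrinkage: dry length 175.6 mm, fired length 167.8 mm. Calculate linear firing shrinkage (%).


FS = (175.6 - 167.8) / 175.6 * 100 = 4.44%

4.44


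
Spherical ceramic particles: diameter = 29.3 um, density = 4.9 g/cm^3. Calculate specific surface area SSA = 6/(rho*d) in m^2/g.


SSA = 6 / (4.9 * 29.3) = 0.042 m^2/g

0.042


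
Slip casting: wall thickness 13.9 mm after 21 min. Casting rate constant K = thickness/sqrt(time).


K = 13.9 / sqrt(21) = 13.9 / 4.5826 = 3.033 mm/min^0.5

3.033


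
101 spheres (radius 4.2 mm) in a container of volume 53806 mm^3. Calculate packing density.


V_sphere = 4/3*pi*4.2^3 = 310.3391 mm^3
Total V = 101*310.3391 = 31344.2491 mm^3
PD = 31344.2491 / 53806 = 0.583

0.583


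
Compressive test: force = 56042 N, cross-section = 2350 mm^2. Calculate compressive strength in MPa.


CS = 56042 / 2350 = 23.8 MPa

23.8


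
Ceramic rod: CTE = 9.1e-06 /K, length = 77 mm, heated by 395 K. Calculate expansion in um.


dL = 9.1e-06 * 77 * 395 * 1000 = 276.777 um

276.777


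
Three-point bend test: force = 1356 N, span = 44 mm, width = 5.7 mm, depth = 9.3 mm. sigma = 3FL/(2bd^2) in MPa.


sigma = 3*1356*44/(2*5.7*9.3^2) = 181.5 MPa

181.5


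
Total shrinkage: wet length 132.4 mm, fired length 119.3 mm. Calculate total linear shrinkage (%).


TS = (132.4 - 119.3) / 132.4 * 100 = 9.89%

9.89


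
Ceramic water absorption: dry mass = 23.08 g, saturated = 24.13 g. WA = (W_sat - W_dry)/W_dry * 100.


WA = (24.13 - 23.08) / 23.08 * 100 = 4.55%

4.55


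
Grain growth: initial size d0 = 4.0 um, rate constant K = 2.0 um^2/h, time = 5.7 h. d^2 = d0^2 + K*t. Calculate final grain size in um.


d^2 = 4.0^2 + 2.0*5.7 = 27.4
d = sqrt(27.4) = 5.23 um

5.23


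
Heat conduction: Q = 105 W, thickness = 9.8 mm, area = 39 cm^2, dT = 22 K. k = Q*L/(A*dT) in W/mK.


k = 105*9.8/1000/(39/10000*22) = 11.99 W/mK

11.99


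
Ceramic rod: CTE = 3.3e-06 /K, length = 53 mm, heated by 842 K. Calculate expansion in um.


dL = 3.3e-06 * 53 * 842 * 1000 = 147.266 um

147.266


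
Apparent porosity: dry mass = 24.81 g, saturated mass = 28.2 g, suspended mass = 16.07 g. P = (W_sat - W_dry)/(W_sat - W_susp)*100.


P = (28.2 - 24.81) / (28.2 - 16.07) * 100 = 3.39 / 12.13 * 100 = 27.9%

27.9


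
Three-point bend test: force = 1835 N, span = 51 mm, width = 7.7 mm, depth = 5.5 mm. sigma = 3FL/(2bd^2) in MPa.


sigma = 3*1835*51/(2*7.7*5.5^2) = 602.7 MPa

602.7


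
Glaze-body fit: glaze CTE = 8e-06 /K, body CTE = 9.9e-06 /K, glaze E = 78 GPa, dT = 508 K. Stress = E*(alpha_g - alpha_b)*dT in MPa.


Stress = 78*1000*(8e-06 - 9.9e-06)*508 = -75.3 MPa

-75.3


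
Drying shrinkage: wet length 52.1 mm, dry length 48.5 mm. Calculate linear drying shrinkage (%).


DS = (52.1 - 48.5) / 52.1 * 100 = 6.91%

6.91


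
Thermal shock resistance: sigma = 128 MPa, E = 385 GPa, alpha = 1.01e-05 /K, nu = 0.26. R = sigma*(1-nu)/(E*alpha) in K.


R = 128*(1-0.26)/(385*1000*1.01e-05) = 24 K

24


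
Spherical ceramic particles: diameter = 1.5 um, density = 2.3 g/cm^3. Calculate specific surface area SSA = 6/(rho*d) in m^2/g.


SSA = 6 / (2.3 * 1.5) = 1.739 m^2/g

1.739


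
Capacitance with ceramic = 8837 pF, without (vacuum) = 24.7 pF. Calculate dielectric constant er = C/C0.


er = 8837 / 24.7 = 357.77

357.77


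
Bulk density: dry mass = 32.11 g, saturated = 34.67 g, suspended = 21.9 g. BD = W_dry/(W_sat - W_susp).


BD = 32.11 / (34.67 - 21.9) = 32.11 / 12.77 = 2.514 g/cm^3

2.514


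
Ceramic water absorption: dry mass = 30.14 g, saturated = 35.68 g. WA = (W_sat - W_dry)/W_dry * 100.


WA = (35.68 - 30.14) / 30.14 * 100 = 18.38%

18.38


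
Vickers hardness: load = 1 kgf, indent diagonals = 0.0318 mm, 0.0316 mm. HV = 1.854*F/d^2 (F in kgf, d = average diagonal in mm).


d_avg = (0.0318+0.0316)/2 = 0.0317 mm
HV = 1.854*1/0.0317^2 = 1845

1845


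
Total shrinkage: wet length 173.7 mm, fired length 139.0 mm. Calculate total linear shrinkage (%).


TS = (173.7 - 139.0) / 173.7 * 100 = 19.98%

19.98


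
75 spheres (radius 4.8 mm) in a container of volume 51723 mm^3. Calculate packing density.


V_sphere = 4/3*pi*4.8^3 = 463.2467 mm^3
Total V = 75*463.2467 = 34743.5025 mm^3
PD = 34743.5025 / 51723 = 0.672

0.672


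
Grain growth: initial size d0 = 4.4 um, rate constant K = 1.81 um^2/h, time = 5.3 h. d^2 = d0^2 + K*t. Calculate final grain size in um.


d^2 = 4.4^2 + 1.81*5.3 = 28.953
d = sqrt(28.953) = 5.38 um

5.38


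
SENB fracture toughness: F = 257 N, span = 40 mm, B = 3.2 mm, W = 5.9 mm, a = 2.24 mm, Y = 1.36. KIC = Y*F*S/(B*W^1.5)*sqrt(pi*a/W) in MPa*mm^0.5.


KIC = 1.36*257*40/(3.2*5.9^1.5)*sqrt(pi*2.24/5.9) = 332.95

332.95


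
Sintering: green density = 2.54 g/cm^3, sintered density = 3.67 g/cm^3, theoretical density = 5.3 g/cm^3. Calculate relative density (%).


Relative = 3.67 / 5.3 * 100 = 69.2%

69.2


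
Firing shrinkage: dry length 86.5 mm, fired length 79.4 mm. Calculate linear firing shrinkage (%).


FS = (86.5 - 79.4) / 86.5 * 100 = 8.21%

8.21


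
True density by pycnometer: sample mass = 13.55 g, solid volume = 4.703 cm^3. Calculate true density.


TD = 13.55 / 4.703 = 2.881 g/cm^3

2.881


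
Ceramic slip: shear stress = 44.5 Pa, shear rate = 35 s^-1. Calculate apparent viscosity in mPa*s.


eta = tau/gamma * 1000 = 44.5/35 * 1000 = 1271.4 mPa*s

1271.4


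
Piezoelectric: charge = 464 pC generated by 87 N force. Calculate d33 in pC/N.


d33 = 464 / 87 = 5.3 pC/N

5.3


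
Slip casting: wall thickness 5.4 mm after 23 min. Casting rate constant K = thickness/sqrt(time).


K = 5.4 / sqrt(23) = 5.4 / 4.7958 = 1.126 mm/min^0.5

1.126


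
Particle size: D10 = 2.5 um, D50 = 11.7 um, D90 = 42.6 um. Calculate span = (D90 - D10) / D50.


Span = (42.6 - 2.5) / 11.7 = 40.1 / 11.7 = 3.427

3.427


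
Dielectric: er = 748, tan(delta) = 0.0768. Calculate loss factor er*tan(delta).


Loss = 748 * 0.0768 = 57.446

57.446


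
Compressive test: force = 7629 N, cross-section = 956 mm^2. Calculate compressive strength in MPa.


CS = 7629 / 956 = 8.0 MPa

8.0


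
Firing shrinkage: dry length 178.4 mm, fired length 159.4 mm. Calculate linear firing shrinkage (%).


FS = (178.4 - 159.4) / 178.4 * 100 = 10.65%

10.65


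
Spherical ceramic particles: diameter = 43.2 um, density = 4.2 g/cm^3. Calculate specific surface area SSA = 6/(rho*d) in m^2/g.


SSA = 6 / (4.2 * 43.2) = 0.033 m^2/g

0.033


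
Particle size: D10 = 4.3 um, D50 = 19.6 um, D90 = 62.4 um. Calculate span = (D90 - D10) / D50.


Span = (62.4 - 4.3) / 19.6 = 58.1 / 19.6 = 2.964

2.964


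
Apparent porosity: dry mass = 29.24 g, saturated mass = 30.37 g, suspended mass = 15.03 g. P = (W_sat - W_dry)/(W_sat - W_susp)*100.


P = (30.37 - 29.24) / (30.37 - 15.03) * 100 = 1.13 / 15.34 * 100 = 7.4%

7.4


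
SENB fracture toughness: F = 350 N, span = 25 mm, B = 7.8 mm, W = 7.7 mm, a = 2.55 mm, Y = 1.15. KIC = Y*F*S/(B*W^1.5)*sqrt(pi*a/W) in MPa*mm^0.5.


KIC = 1.15*350*25/(7.8*7.7^1.5)*sqrt(pi*2.55/7.7) = 61.58

61.58


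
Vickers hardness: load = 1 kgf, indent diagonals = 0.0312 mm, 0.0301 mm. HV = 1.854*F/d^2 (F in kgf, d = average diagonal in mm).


d_avg = (0.0312+0.0301)/2 = 0.03065 mm
HV = 1.854*1/0.03065^2 = 1974

1974


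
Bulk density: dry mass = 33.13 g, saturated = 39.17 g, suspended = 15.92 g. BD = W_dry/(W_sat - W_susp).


BD = 33.13 / (39.17 - 15.92) = 33.13 / 23.25 = 1.425 g/cm^3

1.425


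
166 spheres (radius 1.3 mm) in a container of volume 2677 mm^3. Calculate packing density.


V_sphere = 4/3*pi*1.3^3 = 9.2028 mm^3
Total V = 166*9.2028 = 1527.6648 mm^3
PD = 1527.6648 / 2677 = 0.571

0.571


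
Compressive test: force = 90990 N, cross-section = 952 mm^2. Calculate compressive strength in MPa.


CS = 90990 / 952 = 95.6 MPa

95.6


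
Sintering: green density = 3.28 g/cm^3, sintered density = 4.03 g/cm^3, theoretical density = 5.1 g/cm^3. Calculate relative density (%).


Relative = 4.03 / 5.1 * 100 = 79.0%

79.0


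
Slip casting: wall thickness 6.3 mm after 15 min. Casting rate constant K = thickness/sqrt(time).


K = 6.3 / sqrt(15) = 6.3 / 3.873 = 1.627 mm/min^0.5

1.627


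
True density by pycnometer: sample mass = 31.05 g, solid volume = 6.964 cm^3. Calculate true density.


TD = 31.05 / 6.964 = 4.459 g/cm^3

4.459


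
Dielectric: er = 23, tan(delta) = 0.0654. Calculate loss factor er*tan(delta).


Loss = 23 * 0.0654 = 1.504

1.504


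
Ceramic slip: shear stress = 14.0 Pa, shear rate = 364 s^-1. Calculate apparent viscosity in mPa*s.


eta = tau/gamma * 1000 = 14.0/364 * 1000 = 38.5 mPa*s

38.5


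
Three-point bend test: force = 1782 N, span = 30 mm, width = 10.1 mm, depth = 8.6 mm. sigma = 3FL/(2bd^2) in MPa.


sigma = 3*1782*30/(2*10.1*8.6^2) = 107.3 MPa

107.3


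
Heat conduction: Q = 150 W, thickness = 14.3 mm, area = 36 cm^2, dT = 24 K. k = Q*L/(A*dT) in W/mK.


k = 150*14.3/1000/(36/10000*24) = 24.83 W/mK

24.83


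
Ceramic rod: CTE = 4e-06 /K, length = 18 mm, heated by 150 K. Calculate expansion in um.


dL = 4e-06 * 18 * 150 * 1000 = 10.8 um

10.8


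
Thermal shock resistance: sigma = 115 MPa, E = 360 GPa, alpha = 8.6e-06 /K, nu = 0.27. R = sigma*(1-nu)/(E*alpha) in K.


R = 115*(1-0.27)/(360*1000*8.6e-06) = 27 K

27


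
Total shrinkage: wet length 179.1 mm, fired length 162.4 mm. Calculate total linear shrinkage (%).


TS = (179.1 - 162.4) / 179.1 * 100 = 9.32%

9.32


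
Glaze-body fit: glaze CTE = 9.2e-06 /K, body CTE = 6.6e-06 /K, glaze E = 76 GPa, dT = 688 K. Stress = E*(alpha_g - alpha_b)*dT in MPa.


Stress = 76*1000*(9.2e-06 - 6.6e-06)*688 = 135.9 MPa

135.9


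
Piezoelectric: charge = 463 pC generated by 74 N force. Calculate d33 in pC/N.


d33 = 463 / 74 = 6.3 pC/N

6.3


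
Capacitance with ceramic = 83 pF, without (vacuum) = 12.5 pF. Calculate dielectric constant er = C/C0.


er = 83 / 12.5 = 6.64

6.64


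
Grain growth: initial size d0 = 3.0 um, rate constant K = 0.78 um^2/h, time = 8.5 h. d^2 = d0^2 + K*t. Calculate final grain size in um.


d^2 = 3.0^2 + 0.78*8.5 = 15.63
d = sqrt(15.63) = 3.95 um

3.95


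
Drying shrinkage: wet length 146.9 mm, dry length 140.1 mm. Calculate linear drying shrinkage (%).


DS = (146.9 - 140.1) / 146.9 * 100 = 4.63%

4.63


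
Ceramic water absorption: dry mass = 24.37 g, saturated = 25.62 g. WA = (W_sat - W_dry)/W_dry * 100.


WA = (25.62 - 24.37) / 24.37 * 100 = 5.13%

5.13


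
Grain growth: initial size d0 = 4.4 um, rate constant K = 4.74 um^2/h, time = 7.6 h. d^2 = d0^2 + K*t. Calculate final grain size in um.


d^2 = 4.4^2 + 4.74*7.6 = 55.384
d = sqrt(55.384) = 7.44 um

7.44


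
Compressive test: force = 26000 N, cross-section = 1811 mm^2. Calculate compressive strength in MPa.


CS = 26000 / 1811 = 14.4 MPa

14.4


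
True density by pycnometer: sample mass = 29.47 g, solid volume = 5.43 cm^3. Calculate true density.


TD = 29.47 / 5.43 = 5.427 g/cm^3

5.427


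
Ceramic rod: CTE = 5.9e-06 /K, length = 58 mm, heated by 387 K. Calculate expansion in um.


dL = 5.9e-06 * 58 * 387 * 1000 = 132.431 um

132.431


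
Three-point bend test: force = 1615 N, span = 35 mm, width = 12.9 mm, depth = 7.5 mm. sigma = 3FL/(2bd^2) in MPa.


sigma = 3*1615*35/(2*12.9*7.5^2) = 116.8 MPa

116.8


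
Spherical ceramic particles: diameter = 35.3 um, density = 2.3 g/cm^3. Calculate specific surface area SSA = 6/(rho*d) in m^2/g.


SSA = 6 / (2.3 * 35.3) = 0.074 m^2/g

0.074


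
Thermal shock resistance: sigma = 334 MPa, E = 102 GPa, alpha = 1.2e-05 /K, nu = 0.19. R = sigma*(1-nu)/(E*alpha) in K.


R = 334*(1-0.19)/(102*1000*1.2e-05) = 221 K

221


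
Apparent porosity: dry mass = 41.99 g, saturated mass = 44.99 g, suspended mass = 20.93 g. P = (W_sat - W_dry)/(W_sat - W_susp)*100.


P = (44.99 - 41.99) / (44.99 - 20.93) * 100 = 3.0 / 24.06 * 100 = 12.5%

12.5


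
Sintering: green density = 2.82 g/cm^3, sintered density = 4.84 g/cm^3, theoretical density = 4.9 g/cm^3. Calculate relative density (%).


Relative = 4.84 / 4.9 * 100 = 98.8%

98.8


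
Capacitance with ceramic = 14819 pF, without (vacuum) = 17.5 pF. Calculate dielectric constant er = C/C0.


er = 14819 / 17.5 = 846.8

846.8


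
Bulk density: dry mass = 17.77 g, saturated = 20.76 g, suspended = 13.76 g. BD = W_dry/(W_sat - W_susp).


BD = 17.77 / (20.76 - 13.76) = 17.77 / 7.0 = 2.539 g/cm^3

2.539


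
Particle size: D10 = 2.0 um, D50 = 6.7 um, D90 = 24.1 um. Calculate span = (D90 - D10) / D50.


Span = (24.1 - 2.0) / 6.7 = 22.1 / 6.7 = 3.299

3.299


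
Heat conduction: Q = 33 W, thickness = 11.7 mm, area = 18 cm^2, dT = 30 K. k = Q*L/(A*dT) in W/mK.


k = 33*11.7/1000/(18/10000*30) = 7.15 W/mK

7.15


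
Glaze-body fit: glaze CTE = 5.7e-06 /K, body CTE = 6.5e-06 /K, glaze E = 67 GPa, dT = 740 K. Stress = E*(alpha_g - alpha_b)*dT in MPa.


Stress = 67*1000*(5.7e-06 - 6.5e-06)*740 = -39.7 MPa

-39.7


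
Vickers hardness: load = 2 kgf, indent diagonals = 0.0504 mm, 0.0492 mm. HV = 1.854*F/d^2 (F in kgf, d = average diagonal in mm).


d_avg = (0.0504+0.0492)/2 = 0.0498 mm
HV = 1.854*2/0.0498^2 = 1495

1495


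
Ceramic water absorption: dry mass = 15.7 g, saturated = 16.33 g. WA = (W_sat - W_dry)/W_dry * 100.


WA = (16.33 - 15.7) / 15.7 * 100 = 4.01%

4.01


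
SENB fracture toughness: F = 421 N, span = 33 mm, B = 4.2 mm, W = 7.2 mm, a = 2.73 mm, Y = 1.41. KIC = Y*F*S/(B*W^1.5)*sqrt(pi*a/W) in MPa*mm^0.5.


KIC = 1.41*421*33/(4.2*7.2^1.5)*sqrt(pi*2.73/7.2) = 263.49

263.49


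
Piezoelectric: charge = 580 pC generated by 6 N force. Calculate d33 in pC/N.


d33 = 580 / 6 = 96.7 pC/N

96.7


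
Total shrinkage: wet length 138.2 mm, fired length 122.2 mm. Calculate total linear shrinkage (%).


TS = (138.2 - 122.2) / 138.2 * 100 = 11.58%

11.58


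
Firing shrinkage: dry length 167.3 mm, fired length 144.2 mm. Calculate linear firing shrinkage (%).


FS = (167.3 - 144.2) / 167.3 * 100 = 13.81%

13.81


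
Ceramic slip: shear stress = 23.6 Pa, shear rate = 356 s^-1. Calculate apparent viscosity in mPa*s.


eta = tau/gamma * 1000 = 23.6/356 * 1000 = 66.3 mPa*s

66.3


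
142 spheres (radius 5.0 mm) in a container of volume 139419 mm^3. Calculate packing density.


V_sphere = 4/3*pi*5.0^3 = 523.5988 mm^3
Total V = 142*523.5988 = 74351.0296 mm^3
PD = 74351.0296 / 139419 = 0.533

0.533


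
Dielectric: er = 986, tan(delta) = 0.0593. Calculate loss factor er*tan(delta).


Loss = 986 * 0.0593 = 58.47

58.47


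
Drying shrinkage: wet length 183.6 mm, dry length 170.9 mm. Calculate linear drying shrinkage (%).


DS = (183.6 - 170.9) / 183.6 * 100 = 6.92%

6.92


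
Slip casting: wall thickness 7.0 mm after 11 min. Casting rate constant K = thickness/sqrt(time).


K = 7.0 / sqrt(11) = 7.0 / 3.3166 = 2.111 mm/min^0.5

2.111


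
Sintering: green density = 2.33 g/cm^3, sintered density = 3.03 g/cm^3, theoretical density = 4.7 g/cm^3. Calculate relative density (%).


Relative = 3.03 / 4.7 * 100 = 64.5%

64.5


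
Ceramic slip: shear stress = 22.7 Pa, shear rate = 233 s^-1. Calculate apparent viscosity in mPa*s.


eta = tau/gamma * 1000 = 22.7/233 * 1000 = 97.4 mPa*s

97.4


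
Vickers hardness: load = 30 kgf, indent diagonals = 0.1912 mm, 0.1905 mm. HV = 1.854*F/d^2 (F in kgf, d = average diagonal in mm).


d_avg = (0.1912+0.1905)/2 = 0.19085 mm
HV = 1.854*30/0.19085^2 = 1527

1527


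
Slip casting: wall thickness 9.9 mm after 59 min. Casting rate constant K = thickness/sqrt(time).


K = 9.9 / sqrt(59) = 9.9 / 7.6811 = 1.289 mm/min^0.5

1.289


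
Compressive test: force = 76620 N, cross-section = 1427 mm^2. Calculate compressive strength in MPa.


CS = 76620 / 1427 = 53.7 MPa

53.7


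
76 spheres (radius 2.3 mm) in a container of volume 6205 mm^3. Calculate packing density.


V_sphere = 4/3*pi*2.3^3 = 50.965 mm^3
Total V = 76*50.965 = 3873.34 mm^3
PD = 3873.34 / 6205 = 0.624

0.624


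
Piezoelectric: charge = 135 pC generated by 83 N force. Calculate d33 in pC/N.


d33 = 135 / 83 = 1.6 pC/N

1.6


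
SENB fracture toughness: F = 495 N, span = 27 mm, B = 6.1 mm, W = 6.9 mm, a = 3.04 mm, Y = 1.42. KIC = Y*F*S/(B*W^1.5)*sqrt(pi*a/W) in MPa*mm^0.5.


KIC = 1.42*495*27/(6.1*6.9^1.5)*sqrt(pi*3.04/6.9) = 201.95

201.95


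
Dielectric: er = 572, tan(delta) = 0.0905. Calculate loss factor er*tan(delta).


Loss = 572 * 0.0905 = 51.766

51.766


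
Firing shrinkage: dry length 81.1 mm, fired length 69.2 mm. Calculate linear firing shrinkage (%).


FS = (81.1 - 69.2) / 81.1 * 100 = 14.67%

14.67


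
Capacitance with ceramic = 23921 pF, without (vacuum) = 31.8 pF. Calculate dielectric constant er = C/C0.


er = 23921 / 31.8 = 752.23

752.23


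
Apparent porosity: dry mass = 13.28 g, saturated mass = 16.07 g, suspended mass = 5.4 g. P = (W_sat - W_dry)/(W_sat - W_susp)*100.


P = (16.07 - 13.28) / (16.07 - 5.4) * 100 = 2.79 / 10.67 * 100 = 26.1%

26.1


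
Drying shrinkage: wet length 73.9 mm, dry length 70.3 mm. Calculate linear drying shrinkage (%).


DS = (73.9 - 70.3) / 73.9 * 100 = 4.87%

4.87


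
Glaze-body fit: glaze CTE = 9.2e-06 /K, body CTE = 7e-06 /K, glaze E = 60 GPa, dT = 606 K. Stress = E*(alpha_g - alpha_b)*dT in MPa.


Stress = 60*1000*(9.2e-06 - 7e-06)*606 = 80.0 MPa

80.0


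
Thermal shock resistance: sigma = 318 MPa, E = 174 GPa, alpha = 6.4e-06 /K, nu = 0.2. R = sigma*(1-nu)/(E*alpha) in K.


R = 318*(1-0.2)/(174*1000*6.4e-06) = 228 K

228


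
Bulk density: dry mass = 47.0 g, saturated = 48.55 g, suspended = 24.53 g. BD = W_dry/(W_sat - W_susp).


BD = 47.0 / (48.55 - 24.53) = 47.0 / 24.02 = 1.957 g/cm^3

1.957


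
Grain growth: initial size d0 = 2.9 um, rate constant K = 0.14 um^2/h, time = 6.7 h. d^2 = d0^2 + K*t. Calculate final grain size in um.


d^2 = 2.9^2 + 0.14*6.7 = 9.348
d = sqrt(9.348) = 3.06 um

3.06


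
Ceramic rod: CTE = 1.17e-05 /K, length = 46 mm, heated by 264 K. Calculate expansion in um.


dL = 1.17e-05 * 46 * 264 * 1000 = 142.085 um

142.085


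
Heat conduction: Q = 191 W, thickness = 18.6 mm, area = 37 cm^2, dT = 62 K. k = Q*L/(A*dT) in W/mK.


k = 191*18.6/1000/(37/10000*62) = 15.49 W/mK

15.49


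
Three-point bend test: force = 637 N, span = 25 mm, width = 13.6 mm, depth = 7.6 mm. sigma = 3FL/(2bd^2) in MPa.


sigma = 3*637*25/(2*13.6*7.6^2) = 30.4 MPa

30.4


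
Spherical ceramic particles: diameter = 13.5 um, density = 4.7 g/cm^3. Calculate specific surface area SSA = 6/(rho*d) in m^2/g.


SSA = 6 / (4.7 * 13.5) = 0.095 m^2/g

0.095


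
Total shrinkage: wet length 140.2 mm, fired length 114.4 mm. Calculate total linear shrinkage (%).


TS = (140.2 - 114.4) / 140.2 * 100 = 18.4%

18.4


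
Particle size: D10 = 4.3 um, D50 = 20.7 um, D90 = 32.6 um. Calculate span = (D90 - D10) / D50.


Span = (32.6 - 4.3) / 20.7 = 28.3 / 20.7 = 1.367

1.367


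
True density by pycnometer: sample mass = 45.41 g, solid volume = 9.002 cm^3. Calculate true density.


TD = 45.41 / 9.002 = 5.044 g/cm^3

5.044


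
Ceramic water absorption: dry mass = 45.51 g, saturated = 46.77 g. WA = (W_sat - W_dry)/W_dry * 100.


WA = (46.77 - 45.51) / 45.51 * 100 = 2.77%

2.77


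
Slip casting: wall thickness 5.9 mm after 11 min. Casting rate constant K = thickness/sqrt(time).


K = 5.9 / sqrt(11) = 5.9 / 3.3166 = 1.779 mm/min^0.5

1.779


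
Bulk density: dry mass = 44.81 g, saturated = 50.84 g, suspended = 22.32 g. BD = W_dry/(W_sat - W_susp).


BD = 44.81 / (50.84 - 22.32) = 44.81 / 28.52 = 1.571 g/cm^3

1.571


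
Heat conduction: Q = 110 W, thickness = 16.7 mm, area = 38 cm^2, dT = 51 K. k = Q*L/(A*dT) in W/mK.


k = 110*16.7/1000/(38/10000*51) = 9.48 W/mK

9.48


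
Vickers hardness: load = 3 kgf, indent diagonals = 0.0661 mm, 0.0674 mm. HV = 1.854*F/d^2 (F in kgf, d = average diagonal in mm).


d_avg = (0.0661+0.0674)/2 = 0.06675 mm
HV = 1.854*3/0.06675^2 = 1248

1248


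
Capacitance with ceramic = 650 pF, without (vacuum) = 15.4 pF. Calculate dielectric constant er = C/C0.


er = 650 / 15.4 = 42.21

42.21


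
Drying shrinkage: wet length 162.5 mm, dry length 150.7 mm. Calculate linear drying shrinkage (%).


DS = (162.5 - 150.7) / 162.5 * 100 = 7.26%

7.26


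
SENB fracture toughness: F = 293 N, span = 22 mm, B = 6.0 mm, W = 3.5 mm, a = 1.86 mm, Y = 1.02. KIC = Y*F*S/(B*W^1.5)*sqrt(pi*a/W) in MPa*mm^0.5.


KIC = 1.02*293*22/(6.0*3.5^1.5)*sqrt(pi*1.86/3.5) = 216.24

216.24


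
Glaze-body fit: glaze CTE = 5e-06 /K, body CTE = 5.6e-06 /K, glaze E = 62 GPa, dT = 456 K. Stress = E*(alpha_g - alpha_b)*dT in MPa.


Stress = 62*1000*(5e-06 - 5.6e-06)*456 = -17.0 MPa

-17.0


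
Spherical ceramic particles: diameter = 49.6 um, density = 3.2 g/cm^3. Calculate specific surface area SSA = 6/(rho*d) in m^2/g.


SSA = 6 / (3.2 * 49.6) = 0.038 m^2/g

0.038


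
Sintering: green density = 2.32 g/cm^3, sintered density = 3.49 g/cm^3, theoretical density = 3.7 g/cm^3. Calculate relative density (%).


Relative = 3.49 / 3.7 * 100 = 94.3%

94.3


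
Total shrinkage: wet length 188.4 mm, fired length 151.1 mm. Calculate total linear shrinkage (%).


TS = (188.4 - 151.1) / 188.4 * 100 = 19.8%

19.8


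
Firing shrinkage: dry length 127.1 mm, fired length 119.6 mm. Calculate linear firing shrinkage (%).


FS = (127.1 - 119.6) / 127.1 * 100 = 5.9%

5.9


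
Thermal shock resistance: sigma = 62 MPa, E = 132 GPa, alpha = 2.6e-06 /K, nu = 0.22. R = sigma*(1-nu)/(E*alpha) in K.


R = 62*(1-0.22)/(132*1000*2.6e-06) = 141 K

141


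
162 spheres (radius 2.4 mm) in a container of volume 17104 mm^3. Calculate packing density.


V_sphere = 4/3*pi*2.4^3 = 57.9058 mm^3
Total V = 162*57.9058 = 9380.7396 mm^3
PD = 9380.7396 / 17104 = 0.548

0.548


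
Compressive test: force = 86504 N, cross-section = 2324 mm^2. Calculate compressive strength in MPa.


CS = 86504 / 2324 = 37.2 MPa

37.2


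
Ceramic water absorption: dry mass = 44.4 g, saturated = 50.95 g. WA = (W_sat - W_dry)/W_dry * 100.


WA = (50.95 - 44.4) / 44.4 * 100 = 14.75%

14.75


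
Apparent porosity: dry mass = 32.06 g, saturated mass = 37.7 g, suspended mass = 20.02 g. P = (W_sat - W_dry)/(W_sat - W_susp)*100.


P = (37.7 - 32.06) / (37.7 - 20.02) * 100 = 5.64 / 17.68 * 100 = 31.9%

31.9


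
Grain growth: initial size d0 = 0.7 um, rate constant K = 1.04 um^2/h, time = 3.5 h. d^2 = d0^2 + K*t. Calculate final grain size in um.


d^2 = 0.7^2 + 1.04*3.5 = 4.13
d = sqrt(4.13) = 2.03 um

2.03


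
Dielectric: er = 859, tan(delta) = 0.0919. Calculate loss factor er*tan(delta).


Loss = 859 * 0.0919 = 78.942

78.942


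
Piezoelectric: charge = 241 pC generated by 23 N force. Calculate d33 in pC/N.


d33 = 241 / 23 = 10.5 pC/N

10.5


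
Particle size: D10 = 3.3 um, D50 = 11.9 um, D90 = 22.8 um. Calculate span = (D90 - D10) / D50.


Span = (22.8 - 3.3) / 11.9 = 19.5 / 11.9 = 1.639

1.639


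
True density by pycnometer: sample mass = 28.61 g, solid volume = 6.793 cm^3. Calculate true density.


TD = 28.61 / 6.793 = 4.212 g/cm^3

4.212


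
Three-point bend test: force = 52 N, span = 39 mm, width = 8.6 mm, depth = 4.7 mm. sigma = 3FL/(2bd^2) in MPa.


sigma = 3*52*39/(2*8.6*4.7^2) = 16.0 MPa

16.0


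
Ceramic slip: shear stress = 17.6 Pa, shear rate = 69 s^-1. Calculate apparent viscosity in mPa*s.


eta = tau/gamma * 1000 = 17.6/69 * 1000 = 255.1 mPa*s

255.1


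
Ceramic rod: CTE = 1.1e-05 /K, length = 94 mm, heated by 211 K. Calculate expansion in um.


dL = 1.1e-05 * 94 * 211 * 1000 = 218.174 um

218.174


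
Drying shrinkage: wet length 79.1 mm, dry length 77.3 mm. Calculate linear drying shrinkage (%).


DS = (79.1 - 77.3) / 79.1 * 100 = 2.28%

2.28


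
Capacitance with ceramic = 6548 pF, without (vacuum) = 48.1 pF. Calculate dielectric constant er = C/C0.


er = 6548 / 48.1 = 136.13

136.13


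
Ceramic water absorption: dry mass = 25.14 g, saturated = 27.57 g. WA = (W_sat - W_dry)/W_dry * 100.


WA = (27.57 - 25.14) / 25.14 * 100 = 9.67%

9.67


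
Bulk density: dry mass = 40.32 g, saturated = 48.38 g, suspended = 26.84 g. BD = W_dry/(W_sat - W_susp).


BD = 40.32 / (48.38 - 26.84) = 40.32 / 21.54 = 1.872 g/cm^3

1.872


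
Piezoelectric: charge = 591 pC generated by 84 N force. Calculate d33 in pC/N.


d33 = 591 / 84 = 7.0 pC/N

7.0


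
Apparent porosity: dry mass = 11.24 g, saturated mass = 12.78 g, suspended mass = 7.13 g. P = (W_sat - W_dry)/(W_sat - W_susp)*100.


P = (12.78 - 11.24) / (12.78 - 7.13) * 100 = 1.54 / 5.65 * 100 = 27.3%

27.3


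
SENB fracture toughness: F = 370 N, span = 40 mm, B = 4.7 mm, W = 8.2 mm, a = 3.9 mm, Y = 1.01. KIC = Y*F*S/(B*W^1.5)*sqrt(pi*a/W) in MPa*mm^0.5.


KIC = 1.01*370*40/(4.7*8.2^1.5)*sqrt(pi*3.9/8.2) = 165.56

165.56


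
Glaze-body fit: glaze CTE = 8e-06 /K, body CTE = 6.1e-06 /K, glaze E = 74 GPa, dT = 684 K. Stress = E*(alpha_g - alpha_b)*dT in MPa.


Stress = 74*1000*(8e-06 - 6.1e-06)*684 = 96.2 MPa

96.2


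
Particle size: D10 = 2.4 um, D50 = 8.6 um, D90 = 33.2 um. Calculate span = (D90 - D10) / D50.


Span = (33.2 - 2.4) / 8.6 = 30.8 / 8.6 = 3.581

3.581


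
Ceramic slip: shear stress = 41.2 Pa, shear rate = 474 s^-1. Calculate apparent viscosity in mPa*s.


eta = tau/gamma * 1000 = 41.2/474 * 1000 = 86.9 mPa*s

86.9


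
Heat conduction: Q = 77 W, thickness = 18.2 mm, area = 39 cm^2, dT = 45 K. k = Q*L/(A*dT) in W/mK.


k = 77*18.2/1000/(39/10000*45) = 7.99 W/mK

7.99


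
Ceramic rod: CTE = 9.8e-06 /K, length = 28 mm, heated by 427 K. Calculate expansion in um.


dL = 9.8e-06 * 28 * 427 * 1000 = 117.169 um

117.169


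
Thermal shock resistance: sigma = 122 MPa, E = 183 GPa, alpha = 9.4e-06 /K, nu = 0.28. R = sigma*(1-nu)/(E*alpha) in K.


R = 122*(1-0.28)/(183*1000*9.4e-06) = 51 K

51


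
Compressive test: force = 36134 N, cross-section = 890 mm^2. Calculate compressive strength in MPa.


CS = 36134 / 890 = 40.6 MPa

40.6


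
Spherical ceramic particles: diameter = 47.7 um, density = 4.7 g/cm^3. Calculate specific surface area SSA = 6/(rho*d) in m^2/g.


SSA = 6 / (4.7 * 47.7) = 0.027 m^2/g

0.027


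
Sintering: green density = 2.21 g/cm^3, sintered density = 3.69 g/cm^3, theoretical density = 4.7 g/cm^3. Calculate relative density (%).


Relative = 3.69 / 4.7 * 100 = 78.5%

78.5


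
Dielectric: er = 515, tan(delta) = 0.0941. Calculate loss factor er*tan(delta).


Loss = 515 * 0.0941 = 48.462

48.462


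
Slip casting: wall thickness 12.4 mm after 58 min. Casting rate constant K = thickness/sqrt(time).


K = 12.4 / sqrt(58) = 12.4 / 7.6158 = 1.628 mm/min^0.5

1.628


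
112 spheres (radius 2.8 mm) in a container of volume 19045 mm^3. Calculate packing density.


V_sphere = 4/3*pi*2.8^3 = 91.9523 mm^3
Total V = 112*91.9523 = 10298.6576 mm^3
PD = 10298.6576 / 19045 = 0.541

0.541


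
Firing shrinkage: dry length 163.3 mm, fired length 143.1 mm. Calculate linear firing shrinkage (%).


FS = (163.3 - 143.1) / 163.3 * 100 = 12.37%

12.37


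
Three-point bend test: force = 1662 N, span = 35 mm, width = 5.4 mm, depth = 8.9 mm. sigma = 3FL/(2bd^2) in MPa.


sigma = 3*1662*35/(2*5.4*8.9^2) = 204.0 MPa

204.0


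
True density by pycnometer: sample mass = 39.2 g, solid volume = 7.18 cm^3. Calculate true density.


TD = 39.2 / 7.18 = 5.46 g/cm^3

5.46


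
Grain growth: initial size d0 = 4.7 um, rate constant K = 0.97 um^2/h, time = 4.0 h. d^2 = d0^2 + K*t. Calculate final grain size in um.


d^2 = 4.7^2 + 0.97*4.0 = 25.97
d = sqrt(25.97) = 5.1 um

5.1


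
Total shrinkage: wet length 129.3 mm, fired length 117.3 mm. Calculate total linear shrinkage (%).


TS = (129.3 - 117.3) / 129.3 * 100 = 9.28%

9.28


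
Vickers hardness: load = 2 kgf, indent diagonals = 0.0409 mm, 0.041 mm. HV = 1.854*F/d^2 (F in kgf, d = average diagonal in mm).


d_avg = (0.0409+0.041)/2 = 0.04095 mm
HV = 1.854*2/0.04095^2 = 2211

2211


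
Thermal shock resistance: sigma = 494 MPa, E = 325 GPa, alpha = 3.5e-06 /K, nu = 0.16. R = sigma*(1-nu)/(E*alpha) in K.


R = 494*(1-0.16)/(325*1000*3.5e-06) = 365 K

365


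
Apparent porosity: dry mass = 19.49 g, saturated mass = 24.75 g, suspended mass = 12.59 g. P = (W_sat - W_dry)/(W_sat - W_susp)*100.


P = (24.75 - 19.49) / (24.75 - 12.59) * 100 = 5.26 / 12.16 * 100 = 43.3%

43.3


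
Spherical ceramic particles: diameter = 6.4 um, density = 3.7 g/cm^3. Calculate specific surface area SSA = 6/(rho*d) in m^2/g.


SSA = 6 / (3.7 * 6.4) = 0.253 m^2/g

0.253


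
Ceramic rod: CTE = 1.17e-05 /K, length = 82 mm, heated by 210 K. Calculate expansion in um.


dL = 1.17e-05 * 82 * 210 * 1000 = 201.474 um

201.474


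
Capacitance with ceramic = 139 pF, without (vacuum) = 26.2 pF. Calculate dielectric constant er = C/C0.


er = 139 / 26.2 = 5.31

5.31


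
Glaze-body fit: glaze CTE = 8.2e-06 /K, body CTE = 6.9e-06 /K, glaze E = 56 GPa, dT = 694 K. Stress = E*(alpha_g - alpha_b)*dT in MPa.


Stress = 56*1000*(8.2e-06 - 6.9e-06)*694 = 50.5 MPa

50.5


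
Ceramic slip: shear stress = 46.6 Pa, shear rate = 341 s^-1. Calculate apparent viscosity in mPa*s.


eta = tau/gamma * 1000 = 46.6/341 * 1000 = 136.7 mPa*s

136.7


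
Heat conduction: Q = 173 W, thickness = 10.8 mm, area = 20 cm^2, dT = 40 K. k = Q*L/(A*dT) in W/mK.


k = 173*10.8/1000/(20/10000*40) = 23.36 W/mK

23.36


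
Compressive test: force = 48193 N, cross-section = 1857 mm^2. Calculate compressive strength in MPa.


CS = 48193 / 1857 = 26.0 MPa

26.0


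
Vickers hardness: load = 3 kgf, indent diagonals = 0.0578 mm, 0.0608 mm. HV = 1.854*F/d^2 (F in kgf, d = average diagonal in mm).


d_avg = (0.0578+0.0608)/2 = 0.0593 mm
HV = 1.854*3/0.0593^2 = 1582

1582


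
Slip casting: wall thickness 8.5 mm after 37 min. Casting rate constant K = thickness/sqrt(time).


K = 8.5 / sqrt(37) = 8.5 / 6.0828 = 1.397 mm/min^0.5

1.397


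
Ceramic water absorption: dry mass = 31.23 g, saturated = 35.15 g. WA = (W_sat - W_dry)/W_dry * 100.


WA = (35.15 - 31.23) / 31.23 * 100 = 12.55%

12.55


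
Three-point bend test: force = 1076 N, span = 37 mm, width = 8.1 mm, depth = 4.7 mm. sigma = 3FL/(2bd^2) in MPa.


sigma = 3*1076*37/(2*8.1*4.7^2) = 333.8 MPa

333.8


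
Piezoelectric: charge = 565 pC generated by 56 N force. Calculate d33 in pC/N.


d33 = 565 / 56 = 10.1 pC/N

10.1


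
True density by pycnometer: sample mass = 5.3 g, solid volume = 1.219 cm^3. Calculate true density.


TD = 5.3 / 1.219 = 4.348 g/cm^3

4.348


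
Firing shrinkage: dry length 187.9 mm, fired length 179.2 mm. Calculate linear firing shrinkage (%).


FS = (187.9 - 179.2) / 187.9 * 100 = 4.63%

4.63


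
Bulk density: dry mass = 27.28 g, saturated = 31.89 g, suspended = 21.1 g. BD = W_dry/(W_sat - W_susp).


BD = 27.28 / (31.89 - 21.1) = 27.28 / 10.79 = 2.528 g/cm^3

2.528


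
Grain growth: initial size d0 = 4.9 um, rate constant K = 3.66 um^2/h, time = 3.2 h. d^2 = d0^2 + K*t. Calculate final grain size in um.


d^2 = 4.9^2 + 3.66*3.2 = 35.722
d = sqrt(35.722) = 5.98 um

5.98


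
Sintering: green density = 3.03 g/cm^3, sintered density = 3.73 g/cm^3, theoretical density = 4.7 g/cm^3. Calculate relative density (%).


Relative = 3.73 / 4.7 * 100 = 79.4%

79.4


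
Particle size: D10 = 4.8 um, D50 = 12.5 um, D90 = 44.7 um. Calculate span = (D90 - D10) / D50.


Span = (44.7 - 4.8) / 12.5 = 39.9 / 12.5 = 3.192

3.192


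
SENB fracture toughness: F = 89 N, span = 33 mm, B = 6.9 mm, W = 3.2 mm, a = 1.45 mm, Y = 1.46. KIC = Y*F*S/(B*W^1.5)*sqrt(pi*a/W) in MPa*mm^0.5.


KIC = 1.46*89*33/(6.9*3.2^1.5)*sqrt(pi*1.45/3.2) = 129.53

129.53


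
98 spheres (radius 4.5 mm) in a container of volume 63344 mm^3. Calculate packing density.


V_sphere = 4/3*pi*4.5^3 = 381.7035 mm^3
Total V = 98*381.7035 = 37406.943 mm^3
PD = 37406.943 / 63344 = 0.591

0.591


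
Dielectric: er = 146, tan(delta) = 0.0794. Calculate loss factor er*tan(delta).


Loss = 146 * 0.0794 = 11.592

11.592


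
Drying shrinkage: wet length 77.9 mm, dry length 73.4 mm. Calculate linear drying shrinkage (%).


DS = (77.9 - 73.4) / 77.9 * 100 = 5.78%

5.78


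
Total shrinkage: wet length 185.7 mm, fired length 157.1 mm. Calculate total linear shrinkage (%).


TS = (185.7 - 157.1) / 185.7 * 100 = 15.4%

15.4


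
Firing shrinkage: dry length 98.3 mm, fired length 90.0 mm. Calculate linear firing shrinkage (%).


FS = (98.3 - 90.0) / 98.3 * 100 = 8.44%

8.44


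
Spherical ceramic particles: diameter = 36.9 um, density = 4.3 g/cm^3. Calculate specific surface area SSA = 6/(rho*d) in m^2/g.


SSA = 6 / (4.3 * 36.9) = 0.038 m^2/g

0.038


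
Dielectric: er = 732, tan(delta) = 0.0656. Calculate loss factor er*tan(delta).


Loss = 732 * 0.0656 = 48.019

48.019


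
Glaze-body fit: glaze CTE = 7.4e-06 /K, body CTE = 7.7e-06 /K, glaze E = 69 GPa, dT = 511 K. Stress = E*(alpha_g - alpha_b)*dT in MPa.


Stress = 69*1000*(7.4e-06 - 7.7e-06)*511 = -10.6 MPa

-10.6


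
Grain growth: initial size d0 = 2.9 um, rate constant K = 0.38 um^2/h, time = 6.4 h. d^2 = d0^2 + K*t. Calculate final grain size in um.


d^2 = 2.9^2 + 0.38*6.4 = 10.842
d = sqrt(10.842) = 3.29 um

3.29


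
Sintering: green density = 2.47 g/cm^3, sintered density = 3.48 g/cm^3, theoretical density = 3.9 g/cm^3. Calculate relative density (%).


Relative = 3.48 / 3.9 * 100 = 89.2%

89.2


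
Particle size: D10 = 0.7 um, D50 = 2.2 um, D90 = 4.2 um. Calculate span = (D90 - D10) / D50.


Span = (4.2 - 0.7) / 2.2 = 3.5 / 2.2 = 1.591

1.591


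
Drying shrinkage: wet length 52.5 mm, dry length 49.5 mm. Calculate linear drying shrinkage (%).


DS = (52.5 - 49.5) / 52.5 * 100 = 5.71%

5.71


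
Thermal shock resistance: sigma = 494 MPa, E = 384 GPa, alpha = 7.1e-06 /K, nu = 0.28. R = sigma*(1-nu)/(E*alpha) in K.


R = 494*(1-0.28)/(384*1000*7.1e-06) = 130 K

130


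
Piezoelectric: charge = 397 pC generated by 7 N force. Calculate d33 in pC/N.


d33 = 397 / 7 = 56.7 pC/N

56.7


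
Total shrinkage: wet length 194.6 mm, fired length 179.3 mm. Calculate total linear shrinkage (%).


TS = (194.6 - 179.3) / 194.6 * 100 = 7.86%

7.86


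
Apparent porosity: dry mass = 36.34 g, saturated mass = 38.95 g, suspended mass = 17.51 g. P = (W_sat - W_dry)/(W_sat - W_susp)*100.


P = (38.95 - 36.34) / (38.95 - 17.51) * 100 = 2.61 / 21.44 * 100 = 12.2%

12.2


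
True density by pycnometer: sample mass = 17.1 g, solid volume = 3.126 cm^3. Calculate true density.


TD = 17.1 / 3.126 = 5.47 g/cm^3

5.47


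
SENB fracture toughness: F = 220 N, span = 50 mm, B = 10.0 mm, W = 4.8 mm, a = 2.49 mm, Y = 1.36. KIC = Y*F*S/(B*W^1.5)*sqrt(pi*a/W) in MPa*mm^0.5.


KIC = 1.36*220*50/(10.0*4.8^1.5)*sqrt(pi*2.49/4.8) = 181.6

181.6


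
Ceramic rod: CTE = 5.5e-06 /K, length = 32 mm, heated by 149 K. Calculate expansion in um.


dL = 5.5e-06 * 32 * 149 * 1000 = 26.224 um

26.224


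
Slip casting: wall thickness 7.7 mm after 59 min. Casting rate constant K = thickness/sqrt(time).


K = 7.7 / sqrt(59) = 7.7 / 7.6811 = 1.002 mm/min^0.5

1.002


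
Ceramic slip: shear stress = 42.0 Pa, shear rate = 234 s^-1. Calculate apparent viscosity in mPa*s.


eta = tau/gamma * 1000 = 42.0/234 * 1000 = 179.5 mPa*s

179.5


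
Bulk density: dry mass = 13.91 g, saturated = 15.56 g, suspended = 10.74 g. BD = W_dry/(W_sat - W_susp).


BD = 13.91 / (15.56 - 10.74) = 13.91 / 4.82 = 2.886 g/cm^3

2.886
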